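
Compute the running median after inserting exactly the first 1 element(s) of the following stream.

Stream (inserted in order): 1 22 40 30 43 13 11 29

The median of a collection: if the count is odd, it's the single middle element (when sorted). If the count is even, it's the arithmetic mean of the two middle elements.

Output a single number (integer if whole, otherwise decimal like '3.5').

Step 1: insert 1 -> lo=[1] (size 1, max 1) hi=[] (size 0) -> median=1

Answer: 1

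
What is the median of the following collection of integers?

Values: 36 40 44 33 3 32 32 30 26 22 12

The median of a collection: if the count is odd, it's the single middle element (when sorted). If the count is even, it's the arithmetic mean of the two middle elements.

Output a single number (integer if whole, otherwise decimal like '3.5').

Step 1: insert 36 -> lo=[36] (size 1, max 36) hi=[] (size 0) -> median=36
Step 2: insert 40 -> lo=[36] (size 1, max 36) hi=[40] (size 1, min 40) -> median=38
Step 3: insert 44 -> lo=[36, 40] (size 2, max 40) hi=[44] (size 1, min 44) -> median=40
Step 4: insert 33 -> lo=[33, 36] (size 2, max 36) hi=[40, 44] (size 2, min 40) -> median=38
Step 5: insert 3 -> lo=[3, 33, 36] (size 3, max 36) hi=[40, 44] (size 2, min 40) -> median=36
Step 6: insert 32 -> lo=[3, 32, 33] (size 3, max 33) hi=[36, 40, 44] (size 3, min 36) -> median=34.5
Step 7: insert 32 -> lo=[3, 32, 32, 33] (size 4, max 33) hi=[36, 40, 44] (size 3, min 36) -> median=33
Step 8: insert 30 -> lo=[3, 30, 32, 32] (size 4, max 32) hi=[33, 36, 40, 44] (size 4, min 33) -> median=32.5
Step 9: insert 26 -> lo=[3, 26, 30, 32, 32] (size 5, max 32) hi=[33, 36, 40, 44] (size 4, min 33) -> median=32
Step 10: insert 22 -> lo=[3, 22, 26, 30, 32] (size 5, max 32) hi=[32, 33, 36, 40, 44] (size 5, min 32) -> median=32
Step 11: insert 12 -> lo=[3, 12, 22, 26, 30, 32] (size 6, max 32) hi=[32, 33, 36, 40, 44] (size 5, min 32) -> median=32

Answer: 32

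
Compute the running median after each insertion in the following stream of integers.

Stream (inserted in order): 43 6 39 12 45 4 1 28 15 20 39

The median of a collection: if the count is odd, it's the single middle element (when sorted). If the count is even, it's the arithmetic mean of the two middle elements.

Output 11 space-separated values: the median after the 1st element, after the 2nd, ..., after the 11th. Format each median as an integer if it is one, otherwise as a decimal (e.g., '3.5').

Step 1: insert 43 -> lo=[43] (size 1, max 43) hi=[] (size 0) -> median=43
Step 2: insert 6 -> lo=[6] (size 1, max 6) hi=[43] (size 1, min 43) -> median=24.5
Step 3: insert 39 -> lo=[6, 39] (size 2, max 39) hi=[43] (size 1, min 43) -> median=39
Step 4: insert 12 -> lo=[6, 12] (size 2, max 12) hi=[39, 43] (size 2, min 39) -> median=25.5
Step 5: insert 45 -> lo=[6, 12, 39] (size 3, max 39) hi=[43, 45] (size 2, min 43) -> median=39
Step 6: insert 4 -> lo=[4, 6, 12] (size 3, max 12) hi=[39, 43, 45] (size 3, min 39) -> median=25.5
Step 7: insert 1 -> lo=[1, 4, 6, 12] (size 4, max 12) hi=[39, 43, 45] (size 3, min 39) -> median=12
Step 8: insert 28 -> lo=[1, 4, 6, 12] (size 4, max 12) hi=[28, 39, 43, 45] (size 4, min 28) -> median=20
Step 9: insert 15 -> lo=[1, 4, 6, 12, 15] (size 5, max 15) hi=[28, 39, 43, 45] (size 4, min 28) -> median=15
Step 10: insert 20 -> lo=[1, 4, 6, 12, 15] (size 5, max 15) hi=[20, 28, 39, 43, 45] (size 5, min 20) -> median=17.5
Step 11: insert 39 -> lo=[1, 4, 6, 12, 15, 20] (size 6, max 20) hi=[28, 39, 39, 43, 45] (size 5, min 28) -> median=20

Answer: 43 24.5 39 25.5 39 25.5 12 20 15 17.5 20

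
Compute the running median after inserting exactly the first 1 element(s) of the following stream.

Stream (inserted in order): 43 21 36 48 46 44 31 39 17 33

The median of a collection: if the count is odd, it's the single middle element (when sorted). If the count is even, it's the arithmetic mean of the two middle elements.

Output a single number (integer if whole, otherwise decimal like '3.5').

Step 1: insert 43 -> lo=[43] (size 1, max 43) hi=[] (size 0) -> median=43

Answer: 43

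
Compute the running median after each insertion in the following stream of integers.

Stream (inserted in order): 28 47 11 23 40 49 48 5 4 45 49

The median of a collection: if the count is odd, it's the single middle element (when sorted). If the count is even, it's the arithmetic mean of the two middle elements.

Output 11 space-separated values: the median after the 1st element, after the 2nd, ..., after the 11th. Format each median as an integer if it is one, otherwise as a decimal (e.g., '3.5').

Step 1: insert 28 -> lo=[28] (size 1, max 28) hi=[] (size 0) -> median=28
Step 2: insert 47 -> lo=[28] (size 1, max 28) hi=[47] (size 1, min 47) -> median=37.5
Step 3: insert 11 -> lo=[11, 28] (size 2, max 28) hi=[47] (size 1, min 47) -> median=28
Step 4: insert 23 -> lo=[11, 23] (size 2, max 23) hi=[28, 47] (size 2, min 28) -> median=25.5
Step 5: insert 40 -> lo=[11, 23, 28] (size 3, max 28) hi=[40, 47] (size 2, min 40) -> median=28
Step 6: insert 49 -> lo=[11, 23, 28] (size 3, max 28) hi=[40, 47, 49] (size 3, min 40) -> median=34
Step 7: insert 48 -> lo=[11, 23, 28, 40] (size 4, max 40) hi=[47, 48, 49] (size 3, min 47) -> median=40
Step 8: insert 5 -> lo=[5, 11, 23, 28] (size 4, max 28) hi=[40, 47, 48, 49] (size 4, min 40) -> median=34
Step 9: insert 4 -> lo=[4, 5, 11, 23, 28] (size 5, max 28) hi=[40, 47, 48, 49] (size 4, min 40) -> median=28
Step 10: insert 45 -> lo=[4, 5, 11, 23, 28] (size 5, max 28) hi=[40, 45, 47, 48, 49] (size 5, min 40) -> median=34
Step 11: insert 49 -> lo=[4, 5, 11, 23, 28, 40] (size 6, max 40) hi=[45, 47, 48, 49, 49] (size 5, min 45) -> median=40

Answer: 28 37.5 28 25.5 28 34 40 34 28 34 40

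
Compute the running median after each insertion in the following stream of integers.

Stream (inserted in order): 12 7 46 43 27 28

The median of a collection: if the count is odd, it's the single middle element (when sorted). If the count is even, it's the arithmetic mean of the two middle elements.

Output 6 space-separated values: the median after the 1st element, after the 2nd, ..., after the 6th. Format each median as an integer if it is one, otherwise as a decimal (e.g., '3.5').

Step 1: insert 12 -> lo=[12] (size 1, max 12) hi=[] (size 0) -> median=12
Step 2: insert 7 -> lo=[7] (size 1, max 7) hi=[12] (size 1, min 12) -> median=9.5
Step 3: insert 46 -> lo=[7, 12] (size 2, max 12) hi=[46] (size 1, min 46) -> median=12
Step 4: insert 43 -> lo=[7, 12] (size 2, max 12) hi=[43, 46] (size 2, min 43) -> median=27.5
Step 5: insert 27 -> lo=[7, 12, 27] (size 3, max 27) hi=[43, 46] (size 2, min 43) -> median=27
Step 6: insert 28 -> lo=[7, 12, 27] (size 3, max 27) hi=[28, 43, 46] (size 3, min 28) -> median=27.5

Answer: 12 9.5 12 27.5 27 27.5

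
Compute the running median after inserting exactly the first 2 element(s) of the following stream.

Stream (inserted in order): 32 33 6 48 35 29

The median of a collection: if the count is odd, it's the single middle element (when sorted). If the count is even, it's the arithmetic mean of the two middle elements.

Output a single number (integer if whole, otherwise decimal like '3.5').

Answer: 32.5

Derivation:
Step 1: insert 32 -> lo=[32] (size 1, max 32) hi=[] (size 0) -> median=32
Step 2: insert 33 -> lo=[32] (size 1, max 32) hi=[33] (size 1, min 33) -> median=32.5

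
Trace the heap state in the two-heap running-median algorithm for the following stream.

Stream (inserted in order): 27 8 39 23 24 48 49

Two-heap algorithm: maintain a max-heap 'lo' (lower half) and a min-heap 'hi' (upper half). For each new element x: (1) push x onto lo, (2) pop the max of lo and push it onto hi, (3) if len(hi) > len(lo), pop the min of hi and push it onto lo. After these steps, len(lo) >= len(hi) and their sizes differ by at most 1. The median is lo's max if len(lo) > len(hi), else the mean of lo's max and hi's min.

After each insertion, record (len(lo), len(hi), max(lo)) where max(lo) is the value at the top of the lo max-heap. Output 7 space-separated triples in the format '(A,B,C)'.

Answer: (1,0,27) (1,1,8) (2,1,27) (2,2,23) (3,2,24) (3,3,24) (4,3,27)

Derivation:
Step 1: insert 27 -> lo=[27] hi=[] -> (len(lo)=1, len(hi)=0, max(lo)=27)
Step 2: insert 8 -> lo=[8] hi=[27] -> (len(lo)=1, len(hi)=1, max(lo)=8)
Step 3: insert 39 -> lo=[8, 27] hi=[39] -> (len(lo)=2, len(hi)=1, max(lo)=27)
Step 4: insert 23 -> lo=[8, 23] hi=[27, 39] -> (len(lo)=2, len(hi)=2, max(lo)=23)
Step 5: insert 24 -> lo=[8, 23, 24] hi=[27, 39] -> (len(lo)=3, len(hi)=2, max(lo)=24)
Step 6: insert 48 -> lo=[8, 23, 24] hi=[27, 39, 48] -> (len(lo)=3, len(hi)=3, max(lo)=24)
Step 7: insert 49 -> lo=[8, 23, 24, 27] hi=[39, 48, 49] -> (len(lo)=4, len(hi)=3, max(lo)=27)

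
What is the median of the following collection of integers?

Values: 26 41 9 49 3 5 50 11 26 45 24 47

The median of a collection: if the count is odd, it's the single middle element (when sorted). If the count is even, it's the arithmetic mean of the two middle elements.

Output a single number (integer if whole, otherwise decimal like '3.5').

Step 1: insert 26 -> lo=[26] (size 1, max 26) hi=[] (size 0) -> median=26
Step 2: insert 41 -> lo=[26] (size 1, max 26) hi=[41] (size 1, min 41) -> median=33.5
Step 3: insert 9 -> lo=[9, 26] (size 2, max 26) hi=[41] (size 1, min 41) -> median=26
Step 4: insert 49 -> lo=[9, 26] (size 2, max 26) hi=[41, 49] (size 2, min 41) -> median=33.5
Step 5: insert 3 -> lo=[3, 9, 26] (size 3, max 26) hi=[41, 49] (size 2, min 41) -> median=26
Step 6: insert 5 -> lo=[3, 5, 9] (size 3, max 9) hi=[26, 41, 49] (size 3, min 26) -> median=17.5
Step 7: insert 50 -> lo=[3, 5, 9, 26] (size 4, max 26) hi=[41, 49, 50] (size 3, min 41) -> median=26
Step 8: insert 11 -> lo=[3, 5, 9, 11] (size 4, max 11) hi=[26, 41, 49, 50] (size 4, min 26) -> median=18.5
Step 9: insert 26 -> lo=[3, 5, 9, 11, 26] (size 5, max 26) hi=[26, 41, 49, 50] (size 4, min 26) -> median=26
Step 10: insert 45 -> lo=[3, 5, 9, 11, 26] (size 5, max 26) hi=[26, 41, 45, 49, 50] (size 5, min 26) -> median=26
Step 11: insert 24 -> lo=[3, 5, 9, 11, 24, 26] (size 6, max 26) hi=[26, 41, 45, 49, 50] (size 5, min 26) -> median=26
Step 12: insert 47 -> lo=[3, 5, 9, 11, 24, 26] (size 6, max 26) hi=[26, 41, 45, 47, 49, 50] (size 6, min 26) -> median=26

Answer: 26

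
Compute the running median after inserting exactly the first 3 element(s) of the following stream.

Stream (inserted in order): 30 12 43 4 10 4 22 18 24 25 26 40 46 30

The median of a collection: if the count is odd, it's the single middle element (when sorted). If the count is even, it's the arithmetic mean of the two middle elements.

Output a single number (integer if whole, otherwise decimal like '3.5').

Answer: 30

Derivation:
Step 1: insert 30 -> lo=[30] (size 1, max 30) hi=[] (size 0) -> median=30
Step 2: insert 12 -> lo=[12] (size 1, max 12) hi=[30] (size 1, min 30) -> median=21
Step 3: insert 43 -> lo=[12, 30] (size 2, max 30) hi=[43] (size 1, min 43) -> median=30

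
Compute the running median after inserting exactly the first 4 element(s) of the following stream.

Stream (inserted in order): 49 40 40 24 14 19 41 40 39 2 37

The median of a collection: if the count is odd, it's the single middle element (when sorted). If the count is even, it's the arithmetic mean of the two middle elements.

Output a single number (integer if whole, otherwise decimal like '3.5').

Step 1: insert 49 -> lo=[49] (size 1, max 49) hi=[] (size 0) -> median=49
Step 2: insert 40 -> lo=[40] (size 1, max 40) hi=[49] (size 1, min 49) -> median=44.5
Step 3: insert 40 -> lo=[40, 40] (size 2, max 40) hi=[49] (size 1, min 49) -> median=40
Step 4: insert 24 -> lo=[24, 40] (size 2, max 40) hi=[40, 49] (size 2, min 40) -> median=40

Answer: 40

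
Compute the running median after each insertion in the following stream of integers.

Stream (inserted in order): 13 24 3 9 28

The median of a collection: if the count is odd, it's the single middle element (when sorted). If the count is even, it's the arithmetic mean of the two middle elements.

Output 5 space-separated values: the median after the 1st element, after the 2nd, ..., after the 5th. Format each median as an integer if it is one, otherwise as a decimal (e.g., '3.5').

Step 1: insert 13 -> lo=[13] (size 1, max 13) hi=[] (size 0) -> median=13
Step 2: insert 24 -> lo=[13] (size 1, max 13) hi=[24] (size 1, min 24) -> median=18.5
Step 3: insert 3 -> lo=[3, 13] (size 2, max 13) hi=[24] (size 1, min 24) -> median=13
Step 4: insert 9 -> lo=[3, 9] (size 2, max 9) hi=[13, 24] (size 2, min 13) -> median=11
Step 5: insert 28 -> lo=[3, 9, 13] (size 3, max 13) hi=[24, 28] (size 2, min 24) -> median=13

Answer: 13 18.5 13 11 13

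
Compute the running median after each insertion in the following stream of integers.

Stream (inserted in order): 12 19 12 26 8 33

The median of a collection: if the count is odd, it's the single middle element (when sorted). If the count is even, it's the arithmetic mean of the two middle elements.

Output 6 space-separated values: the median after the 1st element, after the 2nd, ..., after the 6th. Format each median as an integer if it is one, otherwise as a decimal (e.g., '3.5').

Answer: 12 15.5 12 15.5 12 15.5

Derivation:
Step 1: insert 12 -> lo=[12] (size 1, max 12) hi=[] (size 0) -> median=12
Step 2: insert 19 -> lo=[12] (size 1, max 12) hi=[19] (size 1, min 19) -> median=15.5
Step 3: insert 12 -> lo=[12, 12] (size 2, max 12) hi=[19] (size 1, min 19) -> median=12
Step 4: insert 26 -> lo=[12, 12] (size 2, max 12) hi=[19, 26] (size 2, min 19) -> median=15.5
Step 5: insert 8 -> lo=[8, 12, 12] (size 3, max 12) hi=[19, 26] (size 2, min 19) -> median=12
Step 6: insert 33 -> lo=[8, 12, 12] (size 3, max 12) hi=[19, 26, 33] (size 3, min 19) -> median=15.5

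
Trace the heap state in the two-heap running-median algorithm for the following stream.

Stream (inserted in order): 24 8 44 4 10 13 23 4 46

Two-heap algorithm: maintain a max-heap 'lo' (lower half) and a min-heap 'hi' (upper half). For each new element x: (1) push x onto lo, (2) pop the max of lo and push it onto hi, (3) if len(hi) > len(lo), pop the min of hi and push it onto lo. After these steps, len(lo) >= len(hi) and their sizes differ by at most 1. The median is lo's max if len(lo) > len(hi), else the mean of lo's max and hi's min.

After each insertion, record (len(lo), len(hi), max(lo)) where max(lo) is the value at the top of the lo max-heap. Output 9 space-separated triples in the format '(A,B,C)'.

Step 1: insert 24 -> lo=[24] hi=[] -> (len(lo)=1, len(hi)=0, max(lo)=24)
Step 2: insert 8 -> lo=[8] hi=[24] -> (len(lo)=1, len(hi)=1, max(lo)=8)
Step 3: insert 44 -> lo=[8, 24] hi=[44] -> (len(lo)=2, len(hi)=1, max(lo)=24)
Step 4: insert 4 -> lo=[4, 8] hi=[24, 44] -> (len(lo)=2, len(hi)=2, max(lo)=8)
Step 5: insert 10 -> lo=[4, 8, 10] hi=[24, 44] -> (len(lo)=3, len(hi)=2, max(lo)=10)
Step 6: insert 13 -> lo=[4, 8, 10] hi=[13, 24, 44] -> (len(lo)=3, len(hi)=3, max(lo)=10)
Step 7: insert 23 -> lo=[4, 8, 10, 13] hi=[23, 24, 44] -> (len(lo)=4, len(hi)=3, max(lo)=13)
Step 8: insert 4 -> lo=[4, 4, 8, 10] hi=[13, 23, 24, 44] -> (len(lo)=4, len(hi)=4, max(lo)=10)
Step 9: insert 46 -> lo=[4, 4, 8, 10, 13] hi=[23, 24, 44, 46] -> (len(lo)=5, len(hi)=4, max(lo)=13)

Answer: (1,0,24) (1,1,8) (2,1,24) (2,2,8) (3,2,10) (3,3,10) (4,3,13) (4,4,10) (5,4,13)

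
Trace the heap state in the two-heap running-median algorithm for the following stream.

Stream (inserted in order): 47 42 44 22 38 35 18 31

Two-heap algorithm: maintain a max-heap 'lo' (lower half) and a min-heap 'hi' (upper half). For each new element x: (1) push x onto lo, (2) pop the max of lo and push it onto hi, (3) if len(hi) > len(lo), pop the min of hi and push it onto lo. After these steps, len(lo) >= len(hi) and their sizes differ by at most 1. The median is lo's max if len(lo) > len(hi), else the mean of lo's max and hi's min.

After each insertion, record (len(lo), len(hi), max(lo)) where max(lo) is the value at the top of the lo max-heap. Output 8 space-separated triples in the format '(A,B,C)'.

Step 1: insert 47 -> lo=[47] hi=[] -> (len(lo)=1, len(hi)=0, max(lo)=47)
Step 2: insert 42 -> lo=[42] hi=[47] -> (len(lo)=1, len(hi)=1, max(lo)=42)
Step 3: insert 44 -> lo=[42, 44] hi=[47] -> (len(lo)=2, len(hi)=1, max(lo)=44)
Step 4: insert 22 -> lo=[22, 42] hi=[44, 47] -> (len(lo)=2, len(hi)=2, max(lo)=42)
Step 5: insert 38 -> lo=[22, 38, 42] hi=[44, 47] -> (len(lo)=3, len(hi)=2, max(lo)=42)
Step 6: insert 35 -> lo=[22, 35, 38] hi=[42, 44, 47] -> (len(lo)=3, len(hi)=3, max(lo)=38)
Step 7: insert 18 -> lo=[18, 22, 35, 38] hi=[42, 44, 47] -> (len(lo)=4, len(hi)=3, max(lo)=38)
Step 8: insert 31 -> lo=[18, 22, 31, 35] hi=[38, 42, 44, 47] -> (len(lo)=4, len(hi)=4, max(lo)=35)

Answer: (1,0,47) (1,1,42) (2,1,44) (2,2,42) (3,2,42) (3,3,38) (4,3,38) (4,4,35)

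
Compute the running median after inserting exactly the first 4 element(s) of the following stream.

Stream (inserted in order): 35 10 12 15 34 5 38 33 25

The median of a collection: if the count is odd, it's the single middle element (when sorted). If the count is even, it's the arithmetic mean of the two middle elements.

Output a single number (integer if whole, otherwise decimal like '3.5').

Step 1: insert 35 -> lo=[35] (size 1, max 35) hi=[] (size 0) -> median=35
Step 2: insert 10 -> lo=[10] (size 1, max 10) hi=[35] (size 1, min 35) -> median=22.5
Step 3: insert 12 -> lo=[10, 12] (size 2, max 12) hi=[35] (size 1, min 35) -> median=12
Step 4: insert 15 -> lo=[10, 12] (size 2, max 12) hi=[15, 35] (size 2, min 15) -> median=13.5

Answer: 13.5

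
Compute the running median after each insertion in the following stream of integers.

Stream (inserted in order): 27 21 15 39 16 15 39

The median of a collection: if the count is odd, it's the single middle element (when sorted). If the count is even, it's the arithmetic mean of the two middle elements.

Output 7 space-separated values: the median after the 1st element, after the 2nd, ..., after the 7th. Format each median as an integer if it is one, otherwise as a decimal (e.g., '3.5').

Step 1: insert 27 -> lo=[27] (size 1, max 27) hi=[] (size 0) -> median=27
Step 2: insert 21 -> lo=[21] (size 1, max 21) hi=[27] (size 1, min 27) -> median=24
Step 3: insert 15 -> lo=[15, 21] (size 2, max 21) hi=[27] (size 1, min 27) -> median=21
Step 4: insert 39 -> lo=[15, 21] (size 2, max 21) hi=[27, 39] (size 2, min 27) -> median=24
Step 5: insert 16 -> lo=[15, 16, 21] (size 3, max 21) hi=[27, 39] (size 2, min 27) -> median=21
Step 6: insert 15 -> lo=[15, 15, 16] (size 3, max 16) hi=[21, 27, 39] (size 3, min 21) -> median=18.5
Step 7: insert 39 -> lo=[15, 15, 16, 21] (size 4, max 21) hi=[27, 39, 39] (size 3, min 27) -> median=21

Answer: 27 24 21 24 21 18.5 21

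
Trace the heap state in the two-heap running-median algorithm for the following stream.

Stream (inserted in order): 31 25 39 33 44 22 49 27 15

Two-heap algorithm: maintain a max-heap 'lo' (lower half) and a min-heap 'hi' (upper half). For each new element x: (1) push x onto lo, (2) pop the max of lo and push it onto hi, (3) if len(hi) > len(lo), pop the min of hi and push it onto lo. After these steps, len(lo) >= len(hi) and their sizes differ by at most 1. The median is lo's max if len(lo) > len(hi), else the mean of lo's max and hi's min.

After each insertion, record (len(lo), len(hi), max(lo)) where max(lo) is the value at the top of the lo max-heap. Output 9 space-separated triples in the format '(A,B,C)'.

Answer: (1,0,31) (1,1,25) (2,1,31) (2,2,31) (3,2,33) (3,3,31) (4,3,33) (4,4,31) (5,4,31)

Derivation:
Step 1: insert 31 -> lo=[31] hi=[] -> (len(lo)=1, len(hi)=0, max(lo)=31)
Step 2: insert 25 -> lo=[25] hi=[31] -> (len(lo)=1, len(hi)=1, max(lo)=25)
Step 3: insert 39 -> lo=[25, 31] hi=[39] -> (len(lo)=2, len(hi)=1, max(lo)=31)
Step 4: insert 33 -> lo=[25, 31] hi=[33, 39] -> (len(lo)=2, len(hi)=2, max(lo)=31)
Step 5: insert 44 -> lo=[25, 31, 33] hi=[39, 44] -> (len(lo)=3, len(hi)=2, max(lo)=33)
Step 6: insert 22 -> lo=[22, 25, 31] hi=[33, 39, 44] -> (len(lo)=3, len(hi)=3, max(lo)=31)
Step 7: insert 49 -> lo=[22, 25, 31, 33] hi=[39, 44, 49] -> (len(lo)=4, len(hi)=3, max(lo)=33)
Step 8: insert 27 -> lo=[22, 25, 27, 31] hi=[33, 39, 44, 49] -> (len(lo)=4, len(hi)=4, max(lo)=31)
Step 9: insert 15 -> lo=[15, 22, 25, 27, 31] hi=[33, 39, 44, 49] -> (len(lo)=5, len(hi)=4, max(lo)=31)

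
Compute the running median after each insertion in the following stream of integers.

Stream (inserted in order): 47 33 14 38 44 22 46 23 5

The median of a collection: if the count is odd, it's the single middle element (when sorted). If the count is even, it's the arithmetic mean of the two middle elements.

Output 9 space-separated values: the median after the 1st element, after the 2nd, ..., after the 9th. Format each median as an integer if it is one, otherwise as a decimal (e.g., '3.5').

Answer: 47 40 33 35.5 38 35.5 38 35.5 33

Derivation:
Step 1: insert 47 -> lo=[47] (size 1, max 47) hi=[] (size 0) -> median=47
Step 2: insert 33 -> lo=[33] (size 1, max 33) hi=[47] (size 1, min 47) -> median=40
Step 3: insert 14 -> lo=[14, 33] (size 2, max 33) hi=[47] (size 1, min 47) -> median=33
Step 4: insert 38 -> lo=[14, 33] (size 2, max 33) hi=[38, 47] (size 2, min 38) -> median=35.5
Step 5: insert 44 -> lo=[14, 33, 38] (size 3, max 38) hi=[44, 47] (size 2, min 44) -> median=38
Step 6: insert 22 -> lo=[14, 22, 33] (size 3, max 33) hi=[38, 44, 47] (size 3, min 38) -> median=35.5
Step 7: insert 46 -> lo=[14, 22, 33, 38] (size 4, max 38) hi=[44, 46, 47] (size 3, min 44) -> median=38
Step 8: insert 23 -> lo=[14, 22, 23, 33] (size 4, max 33) hi=[38, 44, 46, 47] (size 4, min 38) -> median=35.5
Step 9: insert 5 -> lo=[5, 14, 22, 23, 33] (size 5, max 33) hi=[38, 44, 46, 47] (size 4, min 38) -> median=33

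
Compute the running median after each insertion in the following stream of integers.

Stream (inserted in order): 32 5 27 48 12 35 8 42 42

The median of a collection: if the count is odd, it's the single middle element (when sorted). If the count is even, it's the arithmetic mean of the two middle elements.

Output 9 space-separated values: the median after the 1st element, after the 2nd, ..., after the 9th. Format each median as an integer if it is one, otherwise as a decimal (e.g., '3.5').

Step 1: insert 32 -> lo=[32] (size 1, max 32) hi=[] (size 0) -> median=32
Step 2: insert 5 -> lo=[5] (size 1, max 5) hi=[32] (size 1, min 32) -> median=18.5
Step 3: insert 27 -> lo=[5, 27] (size 2, max 27) hi=[32] (size 1, min 32) -> median=27
Step 4: insert 48 -> lo=[5, 27] (size 2, max 27) hi=[32, 48] (size 2, min 32) -> median=29.5
Step 5: insert 12 -> lo=[5, 12, 27] (size 3, max 27) hi=[32, 48] (size 2, min 32) -> median=27
Step 6: insert 35 -> lo=[5, 12, 27] (size 3, max 27) hi=[32, 35, 48] (size 3, min 32) -> median=29.5
Step 7: insert 8 -> lo=[5, 8, 12, 27] (size 4, max 27) hi=[32, 35, 48] (size 3, min 32) -> median=27
Step 8: insert 42 -> lo=[5, 8, 12, 27] (size 4, max 27) hi=[32, 35, 42, 48] (size 4, min 32) -> median=29.5
Step 9: insert 42 -> lo=[5, 8, 12, 27, 32] (size 5, max 32) hi=[35, 42, 42, 48] (size 4, min 35) -> median=32

Answer: 32 18.5 27 29.5 27 29.5 27 29.5 32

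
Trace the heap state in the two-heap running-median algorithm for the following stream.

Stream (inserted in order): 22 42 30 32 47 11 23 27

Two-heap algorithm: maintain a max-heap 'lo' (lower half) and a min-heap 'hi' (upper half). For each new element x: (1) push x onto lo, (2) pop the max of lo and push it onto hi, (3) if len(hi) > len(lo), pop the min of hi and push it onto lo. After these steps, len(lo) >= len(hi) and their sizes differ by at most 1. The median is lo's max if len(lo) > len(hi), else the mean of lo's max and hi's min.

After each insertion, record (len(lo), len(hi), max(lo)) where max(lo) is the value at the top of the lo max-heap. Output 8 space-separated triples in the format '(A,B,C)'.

Answer: (1,0,22) (1,1,22) (2,1,30) (2,2,30) (3,2,32) (3,3,30) (4,3,30) (4,4,27)

Derivation:
Step 1: insert 22 -> lo=[22] hi=[] -> (len(lo)=1, len(hi)=0, max(lo)=22)
Step 2: insert 42 -> lo=[22] hi=[42] -> (len(lo)=1, len(hi)=1, max(lo)=22)
Step 3: insert 30 -> lo=[22, 30] hi=[42] -> (len(lo)=2, len(hi)=1, max(lo)=30)
Step 4: insert 32 -> lo=[22, 30] hi=[32, 42] -> (len(lo)=2, len(hi)=2, max(lo)=30)
Step 5: insert 47 -> lo=[22, 30, 32] hi=[42, 47] -> (len(lo)=3, len(hi)=2, max(lo)=32)
Step 6: insert 11 -> lo=[11, 22, 30] hi=[32, 42, 47] -> (len(lo)=3, len(hi)=3, max(lo)=30)
Step 7: insert 23 -> lo=[11, 22, 23, 30] hi=[32, 42, 47] -> (len(lo)=4, len(hi)=3, max(lo)=30)
Step 8: insert 27 -> lo=[11, 22, 23, 27] hi=[30, 32, 42, 47] -> (len(lo)=4, len(hi)=4, max(lo)=27)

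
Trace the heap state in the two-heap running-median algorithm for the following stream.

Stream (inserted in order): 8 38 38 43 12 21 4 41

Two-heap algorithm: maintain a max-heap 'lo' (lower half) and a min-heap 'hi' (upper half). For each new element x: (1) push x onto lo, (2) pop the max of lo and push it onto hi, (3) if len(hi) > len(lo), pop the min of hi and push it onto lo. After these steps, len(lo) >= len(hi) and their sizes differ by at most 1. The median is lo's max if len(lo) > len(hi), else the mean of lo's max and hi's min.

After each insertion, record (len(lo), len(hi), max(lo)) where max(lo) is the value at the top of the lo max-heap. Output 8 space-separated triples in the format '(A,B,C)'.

Answer: (1,0,8) (1,1,8) (2,1,38) (2,2,38) (3,2,38) (3,3,21) (4,3,21) (4,4,21)

Derivation:
Step 1: insert 8 -> lo=[8] hi=[] -> (len(lo)=1, len(hi)=0, max(lo)=8)
Step 2: insert 38 -> lo=[8] hi=[38] -> (len(lo)=1, len(hi)=1, max(lo)=8)
Step 3: insert 38 -> lo=[8, 38] hi=[38] -> (len(lo)=2, len(hi)=1, max(lo)=38)
Step 4: insert 43 -> lo=[8, 38] hi=[38, 43] -> (len(lo)=2, len(hi)=2, max(lo)=38)
Step 5: insert 12 -> lo=[8, 12, 38] hi=[38, 43] -> (len(lo)=3, len(hi)=2, max(lo)=38)
Step 6: insert 21 -> lo=[8, 12, 21] hi=[38, 38, 43] -> (len(lo)=3, len(hi)=3, max(lo)=21)
Step 7: insert 4 -> lo=[4, 8, 12, 21] hi=[38, 38, 43] -> (len(lo)=4, len(hi)=3, max(lo)=21)
Step 8: insert 41 -> lo=[4, 8, 12, 21] hi=[38, 38, 41, 43] -> (len(lo)=4, len(hi)=4, max(lo)=21)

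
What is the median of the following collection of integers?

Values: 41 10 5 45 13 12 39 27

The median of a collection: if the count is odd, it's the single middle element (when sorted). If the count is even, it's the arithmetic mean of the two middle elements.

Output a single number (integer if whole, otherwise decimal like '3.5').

Step 1: insert 41 -> lo=[41] (size 1, max 41) hi=[] (size 0) -> median=41
Step 2: insert 10 -> lo=[10] (size 1, max 10) hi=[41] (size 1, min 41) -> median=25.5
Step 3: insert 5 -> lo=[5, 10] (size 2, max 10) hi=[41] (size 1, min 41) -> median=10
Step 4: insert 45 -> lo=[5, 10] (size 2, max 10) hi=[41, 45] (size 2, min 41) -> median=25.5
Step 5: insert 13 -> lo=[5, 10, 13] (size 3, max 13) hi=[41, 45] (size 2, min 41) -> median=13
Step 6: insert 12 -> lo=[5, 10, 12] (size 3, max 12) hi=[13, 41, 45] (size 3, min 13) -> median=12.5
Step 7: insert 39 -> lo=[5, 10, 12, 13] (size 4, max 13) hi=[39, 41, 45] (size 3, min 39) -> median=13
Step 8: insert 27 -> lo=[5, 10, 12, 13] (size 4, max 13) hi=[27, 39, 41, 45] (size 4, min 27) -> median=20

Answer: 20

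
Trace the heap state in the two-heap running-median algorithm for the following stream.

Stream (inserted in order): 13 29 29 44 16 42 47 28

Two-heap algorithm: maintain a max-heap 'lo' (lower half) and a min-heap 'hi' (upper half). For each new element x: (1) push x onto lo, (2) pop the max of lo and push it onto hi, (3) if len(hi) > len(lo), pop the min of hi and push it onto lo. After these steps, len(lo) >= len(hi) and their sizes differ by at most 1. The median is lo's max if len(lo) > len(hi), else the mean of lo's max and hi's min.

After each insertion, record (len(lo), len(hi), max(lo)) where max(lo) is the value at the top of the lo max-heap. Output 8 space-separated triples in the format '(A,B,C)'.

Answer: (1,0,13) (1,1,13) (2,1,29) (2,2,29) (3,2,29) (3,3,29) (4,3,29) (4,4,29)

Derivation:
Step 1: insert 13 -> lo=[13] hi=[] -> (len(lo)=1, len(hi)=0, max(lo)=13)
Step 2: insert 29 -> lo=[13] hi=[29] -> (len(lo)=1, len(hi)=1, max(lo)=13)
Step 3: insert 29 -> lo=[13, 29] hi=[29] -> (len(lo)=2, len(hi)=1, max(lo)=29)
Step 4: insert 44 -> lo=[13, 29] hi=[29, 44] -> (len(lo)=2, len(hi)=2, max(lo)=29)
Step 5: insert 16 -> lo=[13, 16, 29] hi=[29, 44] -> (len(lo)=3, len(hi)=2, max(lo)=29)
Step 6: insert 42 -> lo=[13, 16, 29] hi=[29, 42, 44] -> (len(lo)=3, len(hi)=3, max(lo)=29)
Step 7: insert 47 -> lo=[13, 16, 29, 29] hi=[42, 44, 47] -> (len(lo)=4, len(hi)=3, max(lo)=29)
Step 8: insert 28 -> lo=[13, 16, 28, 29] hi=[29, 42, 44, 47] -> (len(lo)=4, len(hi)=4, max(lo)=29)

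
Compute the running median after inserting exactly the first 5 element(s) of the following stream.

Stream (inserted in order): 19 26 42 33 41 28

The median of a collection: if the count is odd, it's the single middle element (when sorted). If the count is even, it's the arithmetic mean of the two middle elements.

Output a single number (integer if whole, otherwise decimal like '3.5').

Answer: 33

Derivation:
Step 1: insert 19 -> lo=[19] (size 1, max 19) hi=[] (size 0) -> median=19
Step 2: insert 26 -> lo=[19] (size 1, max 19) hi=[26] (size 1, min 26) -> median=22.5
Step 3: insert 42 -> lo=[19, 26] (size 2, max 26) hi=[42] (size 1, min 42) -> median=26
Step 4: insert 33 -> lo=[19, 26] (size 2, max 26) hi=[33, 42] (size 2, min 33) -> median=29.5
Step 5: insert 41 -> lo=[19, 26, 33] (size 3, max 33) hi=[41, 42] (size 2, min 41) -> median=33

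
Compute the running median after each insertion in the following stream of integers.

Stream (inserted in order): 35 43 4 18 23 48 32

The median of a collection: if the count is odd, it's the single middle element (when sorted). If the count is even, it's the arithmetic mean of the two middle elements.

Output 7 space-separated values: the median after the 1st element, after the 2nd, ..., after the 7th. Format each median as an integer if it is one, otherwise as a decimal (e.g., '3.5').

Step 1: insert 35 -> lo=[35] (size 1, max 35) hi=[] (size 0) -> median=35
Step 2: insert 43 -> lo=[35] (size 1, max 35) hi=[43] (size 1, min 43) -> median=39
Step 3: insert 4 -> lo=[4, 35] (size 2, max 35) hi=[43] (size 1, min 43) -> median=35
Step 4: insert 18 -> lo=[4, 18] (size 2, max 18) hi=[35, 43] (size 2, min 35) -> median=26.5
Step 5: insert 23 -> lo=[4, 18, 23] (size 3, max 23) hi=[35, 43] (size 2, min 35) -> median=23
Step 6: insert 48 -> lo=[4, 18, 23] (size 3, max 23) hi=[35, 43, 48] (size 3, min 35) -> median=29
Step 7: insert 32 -> lo=[4, 18, 23, 32] (size 4, max 32) hi=[35, 43, 48] (size 3, min 35) -> median=32

Answer: 35 39 35 26.5 23 29 32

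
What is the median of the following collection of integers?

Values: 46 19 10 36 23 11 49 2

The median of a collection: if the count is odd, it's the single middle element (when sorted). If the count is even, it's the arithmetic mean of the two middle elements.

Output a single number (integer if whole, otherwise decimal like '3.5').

Answer: 21

Derivation:
Step 1: insert 46 -> lo=[46] (size 1, max 46) hi=[] (size 0) -> median=46
Step 2: insert 19 -> lo=[19] (size 1, max 19) hi=[46] (size 1, min 46) -> median=32.5
Step 3: insert 10 -> lo=[10, 19] (size 2, max 19) hi=[46] (size 1, min 46) -> median=19
Step 4: insert 36 -> lo=[10, 19] (size 2, max 19) hi=[36, 46] (size 2, min 36) -> median=27.5
Step 5: insert 23 -> lo=[10, 19, 23] (size 3, max 23) hi=[36, 46] (size 2, min 36) -> median=23
Step 6: insert 11 -> lo=[10, 11, 19] (size 3, max 19) hi=[23, 36, 46] (size 3, min 23) -> median=21
Step 7: insert 49 -> lo=[10, 11, 19, 23] (size 4, max 23) hi=[36, 46, 49] (size 3, min 36) -> median=23
Step 8: insert 2 -> lo=[2, 10, 11, 19] (size 4, max 19) hi=[23, 36, 46, 49] (size 4, min 23) -> median=21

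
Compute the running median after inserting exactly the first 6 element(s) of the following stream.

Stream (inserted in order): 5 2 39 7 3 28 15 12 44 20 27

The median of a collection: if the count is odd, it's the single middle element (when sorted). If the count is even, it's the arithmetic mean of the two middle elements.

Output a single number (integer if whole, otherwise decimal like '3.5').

Answer: 6

Derivation:
Step 1: insert 5 -> lo=[5] (size 1, max 5) hi=[] (size 0) -> median=5
Step 2: insert 2 -> lo=[2] (size 1, max 2) hi=[5] (size 1, min 5) -> median=3.5
Step 3: insert 39 -> lo=[2, 5] (size 2, max 5) hi=[39] (size 1, min 39) -> median=5
Step 4: insert 7 -> lo=[2, 5] (size 2, max 5) hi=[7, 39] (size 2, min 7) -> median=6
Step 5: insert 3 -> lo=[2, 3, 5] (size 3, max 5) hi=[7, 39] (size 2, min 7) -> median=5
Step 6: insert 28 -> lo=[2, 3, 5] (size 3, max 5) hi=[7, 28, 39] (size 3, min 7) -> median=6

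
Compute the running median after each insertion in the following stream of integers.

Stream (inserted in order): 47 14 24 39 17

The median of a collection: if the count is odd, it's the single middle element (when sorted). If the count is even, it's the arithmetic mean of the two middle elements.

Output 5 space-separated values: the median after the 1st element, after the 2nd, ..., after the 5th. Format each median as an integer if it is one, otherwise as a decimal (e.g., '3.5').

Step 1: insert 47 -> lo=[47] (size 1, max 47) hi=[] (size 0) -> median=47
Step 2: insert 14 -> lo=[14] (size 1, max 14) hi=[47] (size 1, min 47) -> median=30.5
Step 3: insert 24 -> lo=[14, 24] (size 2, max 24) hi=[47] (size 1, min 47) -> median=24
Step 4: insert 39 -> lo=[14, 24] (size 2, max 24) hi=[39, 47] (size 2, min 39) -> median=31.5
Step 5: insert 17 -> lo=[14, 17, 24] (size 3, max 24) hi=[39, 47] (size 2, min 39) -> median=24

Answer: 47 30.5 24 31.5 24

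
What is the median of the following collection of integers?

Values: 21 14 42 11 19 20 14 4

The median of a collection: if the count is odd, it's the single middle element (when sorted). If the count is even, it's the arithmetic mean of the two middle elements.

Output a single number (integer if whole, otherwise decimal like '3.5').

Step 1: insert 21 -> lo=[21] (size 1, max 21) hi=[] (size 0) -> median=21
Step 2: insert 14 -> lo=[14] (size 1, max 14) hi=[21] (size 1, min 21) -> median=17.5
Step 3: insert 42 -> lo=[14, 21] (size 2, max 21) hi=[42] (size 1, min 42) -> median=21
Step 4: insert 11 -> lo=[11, 14] (size 2, max 14) hi=[21, 42] (size 2, min 21) -> median=17.5
Step 5: insert 19 -> lo=[11, 14, 19] (size 3, max 19) hi=[21, 42] (size 2, min 21) -> median=19
Step 6: insert 20 -> lo=[11, 14, 19] (size 3, max 19) hi=[20, 21, 42] (size 3, min 20) -> median=19.5
Step 7: insert 14 -> lo=[11, 14, 14, 19] (size 4, max 19) hi=[20, 21, 42] (size 3, min 20) -> median=19
Step 8: insert 4 -> lo=[4, 11, 14, 14] (size 4, max 14) hi=[19, 20, 21, 42] (size 4, min 19) -> median=16.5

Answer: 16.5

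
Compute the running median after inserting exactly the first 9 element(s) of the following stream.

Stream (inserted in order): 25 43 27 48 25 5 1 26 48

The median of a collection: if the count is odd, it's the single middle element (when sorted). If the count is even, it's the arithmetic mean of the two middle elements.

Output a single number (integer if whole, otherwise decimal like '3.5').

Step 1: insert 25 -> lo=[25] (size 1, max 25) hi=[] (size 0) -> median=25
Step 2: insert 43 -> lo=[25] (size 1, max 25) hi=[43] (size 1, min 43) -> median=34
Step 3: insert 27 -> lo=[25, 27] (size 2, max 27) hi=[43] (size 1, min 43) -> median=27
Step 4: insert 48 -> lo=[25, 27] (size 2, max 27) hi=[43, 48] (size 2, min 43) -> median=35
Step 5: insert 25 -> lo=[25, 25, 27] (size 3, max 27) hi=[43, 48] (size 2, min 43) -> median=27
Step 6: insert 5 -> lo=[5, 25, 25] (size 3, max 25) hi=[27, 43, 48] (size 3, min 27) -> median=26
Step 7: insert 1 -> lo=[1, 5, 25, 25] (size 4, max 25) hi=[27, 43, 48] (size 3, min 27) -> median=25
Step 8: insert 26 -> lo=[1, 5, 25, 25] (size 4, max 25) hi=[26, 27, 43, 48] (size 4, min 26) -> median=25.5
Step 9: insert 48 -> lo=[1, 5, 25, 25, 26] (size 5, max 26) hi=[27, 43, 48, 48] (size 4, min 27) -> median=26

Answer: 26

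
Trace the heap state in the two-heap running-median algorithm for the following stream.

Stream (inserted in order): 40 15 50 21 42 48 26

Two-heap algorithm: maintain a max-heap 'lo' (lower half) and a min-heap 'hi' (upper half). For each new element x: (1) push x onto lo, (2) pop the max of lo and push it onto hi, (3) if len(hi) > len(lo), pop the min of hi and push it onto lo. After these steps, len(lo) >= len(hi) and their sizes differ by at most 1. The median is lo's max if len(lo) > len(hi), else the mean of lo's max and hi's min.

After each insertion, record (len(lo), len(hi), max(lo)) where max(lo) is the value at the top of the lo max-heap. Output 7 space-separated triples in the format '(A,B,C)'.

Answer: (1,0,40) (1,1,15) (2,1,40) (2,2,21) (3,2,40) (3,3,40) (4,3,40)

Derivation:
Step 1: insert 40 -> lo=[40] hi=[] -> (len(lo)=1, len(hi)=0, max(lo)=40)
Step 2: insert 15 -> lo=[15] hi=[40] -> (len(lo)=1, len(hi)=1, max(lo)=15)
Step 3: insert 50 -> lo=[15, 40] hi=[50] -> (len(lo)=2, len(hi)=1, max(lo)=40)
Step 4: insert 21 -> lo=[15, 21] hi=[40, 50] -> (len(lo)=2, len(hi)=2, max(lo)=21)
Step 5: insert 42 -> lo=[15, 21, 40] hi=[42, 50] -> (len(lo)=3, len(hi)=2, max(lo)=40)
Step 6: insert 48 -> lo=[15, 21, 40] hi=[42, 48, 50] -> (len(lo)=3, len(hi)=3, max(lo)=40)
Step 7: insert 26 -> lo=[15, 21, 26, 40] hi=[42, 48, 50] -> (len(lo)=4, len(hi)=3, max(lo)=40)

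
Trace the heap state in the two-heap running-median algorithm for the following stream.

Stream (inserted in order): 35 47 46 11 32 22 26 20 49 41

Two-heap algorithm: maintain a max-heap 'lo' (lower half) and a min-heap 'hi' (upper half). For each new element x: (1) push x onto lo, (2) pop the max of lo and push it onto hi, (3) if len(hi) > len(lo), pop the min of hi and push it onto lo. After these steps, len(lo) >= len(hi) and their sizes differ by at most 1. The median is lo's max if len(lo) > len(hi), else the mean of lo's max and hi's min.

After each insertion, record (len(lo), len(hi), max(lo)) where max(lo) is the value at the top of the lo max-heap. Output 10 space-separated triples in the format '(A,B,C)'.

Step 1: insert 35 -> lo=[35] hi=[] -> (len(lo)=1, len(hi)=0, max(lo)=35)
Step 2: insert 47 -> lo=[35] hi=[47] -> (len(lo)=1, len(hi)=1, max(lo)=35)
Step 3: insert 46 -> lo=[35, 46] hi=[47] -> (len(lo)=2, len(hi)=1, max(lo)=46)
Step 4: insert 11 -> lo=[11, 35] hi=[46, 47] -> (len(lo)=2, len(hi)=2, max(lo)=35)
Step 5: insert 32 -> lo=[11, 32, 35] hi=[46, 47] -> (len(lo)=3, len(hi)=2, max(lo)=35)
Step 6: insert 22 -> lo=[11, 22, 32] hi=[35, 46, 47] -> (len(lo)=3, len(hi)=3, max(lo)=32)
Step 7: insert 26 -> lo=[11, 22, 26, 32] hi=[35, 46, 47] -> (len(lo)=4, len(hi)=3, max(lo)=32)
Step 8: insert 20 -> lo=[11, 20, 22, 26] hi=[32, 35, 46, 47] -> (len(lo)=4, len(hi)=4, max(lo)=26)
Step 9: insert 49 -> lo=[11, 20, 22, 26, 32] hi=[35, 46, 47, 49] -> (len(lo)=5, len(hi)=4, max(lo)=32)
Step 10: insert 41 -> lo=[11, 20, 22, 26, 32] hi=[35, 41, 46, 47, 49] -> (len(lo)=5, len(hi)=5, max(lo)=32)

Answer: (1,0,35) (1,1,35) (2,1,46) (2,2,35) (3,2,35) (3,3,32) (4,3,32) (4,4,26) (5,4,32) (5,5,32)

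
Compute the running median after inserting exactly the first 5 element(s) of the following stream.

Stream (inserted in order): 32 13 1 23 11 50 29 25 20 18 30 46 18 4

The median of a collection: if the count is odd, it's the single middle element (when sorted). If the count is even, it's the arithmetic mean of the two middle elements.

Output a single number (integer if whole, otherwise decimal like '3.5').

Step 1: insert 32 -> lo=[32] (size 1, max 32) hi=[] (size 0) -> median=32
Step 2: insert 13 -> lo=[13] (size 1, max 13) hi=[32] (size 1, min 32) -> median=22.5
Step 3: insert 1 -> lo=[1, 13] (size 2, max 13) hi=[32] (size 1, min 32) -> median=13
Step 4: insert 23 -> lo=[1, 13] (size 2, max 13) hi=[23, 32] (size 2, min 23) -> median=18
Step 5: insert 11 -> lo=[1, 11, 13] (size 3, max 13) hi=[23, 32] (size 2, min 23) -> median=13

Answer: 13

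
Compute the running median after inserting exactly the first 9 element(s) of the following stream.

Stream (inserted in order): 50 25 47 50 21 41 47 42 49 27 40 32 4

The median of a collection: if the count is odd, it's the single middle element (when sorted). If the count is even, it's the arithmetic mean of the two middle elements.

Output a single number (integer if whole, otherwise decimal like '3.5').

Step 1: insert 50 -> lo=[50] (size 1, max 50) hi=[] (size 0) -> median=50
Step 2: insert 25 -> lo=[25] (size 1, max 25) hi=[50] (size 1, min 50) -> median=37.5
Step 3: insert 47 -> lo=[25, 47] (size 2, max 47) hi=[50] (size 1, min 50) -> median=47
Step 4: insert 50 -> lo=[25, 47] (size 2, max 47) hi=[50, 50] (size 2, min 50) -> median=48.5
Step 5: insert 21 -> lo=[21, 25, 47] (size 3, max 47) hi=[50, 50] (size 2, min 50) -> median=47
Step 6: insert 41 -> lo=[21, 25, 41] (size 3, max 41) hi=[47, 50, 50] (size 3, min 47) -> median=44
Step 7: insert 47 -> lo=[21, 25, 41, 47] (size 4, max 47) hi=[47, 50, 50] (size 3, min 47) -> median=47
Step 8: insert 42 -> lo=[21, 25, 41, 42] (size 4, max 42) hi=[47, 47, 50, 50] (size 4, min 47) -> median=44.5
Step 9: insert 49 -> lo=[21, 25, 41, 42, 47] (size 5, max 47) hi=[47, 49, 50, 50] (size 4, min 47) -> median=47

Answer: 47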